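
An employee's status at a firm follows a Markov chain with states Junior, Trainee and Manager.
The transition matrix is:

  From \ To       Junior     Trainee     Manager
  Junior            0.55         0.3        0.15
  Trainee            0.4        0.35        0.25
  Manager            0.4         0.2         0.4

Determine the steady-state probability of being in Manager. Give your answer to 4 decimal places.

Let the stationary distribution be π with π = πP and π_1 + π_2 + π_3 = 1.
π_1 = 0.55·π_1 + 0.4·π_2 + 0.4·π_3
π_2 = 0.3·π_1 + 0.35·π_2 + 0.2·π_3
Solving with the normalization constraint gives π = (0.4706, 0.2907, 0.2388).
So the stationary probability of Manager is 0.2388.

0.2388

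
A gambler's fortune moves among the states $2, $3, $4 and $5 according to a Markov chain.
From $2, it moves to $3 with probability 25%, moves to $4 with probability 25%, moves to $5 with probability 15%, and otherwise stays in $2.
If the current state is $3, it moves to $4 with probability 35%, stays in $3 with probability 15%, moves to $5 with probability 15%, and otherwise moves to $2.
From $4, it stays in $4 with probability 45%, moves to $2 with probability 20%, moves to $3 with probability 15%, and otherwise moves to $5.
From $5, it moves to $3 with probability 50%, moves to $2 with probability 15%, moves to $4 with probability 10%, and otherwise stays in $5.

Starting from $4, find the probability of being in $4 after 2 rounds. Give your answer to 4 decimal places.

Propagate the distribution vector 2 rounds from $4.
After 0 rounds: (0.0000, 0.0000, 1.0000, 0.0000)
After 1 round: (0.2000, 0.1500, 0.4500, 0.2000)
After 2 rounds: (0.2425, 0.2400, 0.3250, 0.1925)
P(in $4 after 2 rounds) = 0.3250

0.3250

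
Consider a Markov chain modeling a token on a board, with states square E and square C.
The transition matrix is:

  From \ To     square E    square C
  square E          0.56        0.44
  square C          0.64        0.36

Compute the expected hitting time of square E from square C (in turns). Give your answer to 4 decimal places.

Let t(s) be the expected number of turns to first reach square E from state s, with t(square E) = 0. Conditioning on the first turn:
t(square C) = 1 + 0.36·t(square C)
Solving: t(square C) = 1.5625.
Expected turns from square C to square E: 1.5625.

1.5625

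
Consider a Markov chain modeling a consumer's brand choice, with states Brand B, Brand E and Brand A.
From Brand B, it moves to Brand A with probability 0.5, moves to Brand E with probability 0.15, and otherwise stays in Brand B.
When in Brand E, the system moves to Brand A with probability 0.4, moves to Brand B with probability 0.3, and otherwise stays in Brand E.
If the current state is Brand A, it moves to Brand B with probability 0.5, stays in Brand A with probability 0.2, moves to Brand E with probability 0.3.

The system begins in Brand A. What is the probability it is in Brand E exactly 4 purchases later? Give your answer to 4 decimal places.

Propagate the distribution vector 4 purchases from Brand A.
After 0 purchases: (0.0000, 0.0000, 1.0000)
After 1 purchase: (0.5000, 0.3000, 0.2000)
After 2 purchases: (0.3650, 0.2250, 0.4100)
After 3 purchases: (0.4003, 0.2453, 0.3545)
After 4 purchases: (0.3909, 0.2400, 0.3691)
P(in Brand E after 4 purchases) = 0.2400

0.2400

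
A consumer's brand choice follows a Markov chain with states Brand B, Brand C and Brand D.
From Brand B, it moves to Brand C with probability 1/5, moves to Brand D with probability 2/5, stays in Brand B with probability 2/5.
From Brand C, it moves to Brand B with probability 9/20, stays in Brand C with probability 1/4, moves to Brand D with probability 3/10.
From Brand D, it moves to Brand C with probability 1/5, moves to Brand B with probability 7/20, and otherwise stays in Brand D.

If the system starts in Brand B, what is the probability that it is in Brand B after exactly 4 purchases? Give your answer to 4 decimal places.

0.3906

Propagate the distribution vector 4 purchases from Brand B.
After 0 purchases: (1.0000, 0.0000, 0.0000)
After 1 purchase: (0.4000, 0.2000, 0.4000)
After 2 purchases: (0.3900, 0.2100, 0.4000)
After 3 purchases: (0.3905, 0.2105, 0.3990)
After 4 purchases: (0.3906, 0.2105, 0.3989)
P(in Brand B after 4 purchases) = 0.3906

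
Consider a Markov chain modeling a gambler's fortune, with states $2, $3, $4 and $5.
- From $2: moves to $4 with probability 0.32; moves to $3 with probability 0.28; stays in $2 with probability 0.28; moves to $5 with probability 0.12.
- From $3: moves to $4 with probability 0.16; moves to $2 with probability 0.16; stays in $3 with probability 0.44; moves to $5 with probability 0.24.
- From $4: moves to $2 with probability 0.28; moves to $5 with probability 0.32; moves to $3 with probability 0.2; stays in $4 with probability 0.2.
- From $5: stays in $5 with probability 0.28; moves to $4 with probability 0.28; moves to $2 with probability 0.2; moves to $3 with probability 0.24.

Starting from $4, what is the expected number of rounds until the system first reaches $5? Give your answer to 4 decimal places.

4.0352

Let t(s) be the expected number of rounds to first reach $5 from state s, with t($5) = 0. Conditioning on the first round:
t($2) = 1 + 0.28·t($2) + 0.28·t($3) + 0.32·t($4)
t($3) = 1 + 0.16·t($2) + 0.44·t($3) + 0.16·t($4)
t($4) = 1 + 0.28·t($2) + 0.2·t($3) + 0.2·t($4)
Solving: t($2) = 4.8658, t($3) = 4.3289, t($4) = 4.0352.
Expected rounds from $4 to $5: 4.0352.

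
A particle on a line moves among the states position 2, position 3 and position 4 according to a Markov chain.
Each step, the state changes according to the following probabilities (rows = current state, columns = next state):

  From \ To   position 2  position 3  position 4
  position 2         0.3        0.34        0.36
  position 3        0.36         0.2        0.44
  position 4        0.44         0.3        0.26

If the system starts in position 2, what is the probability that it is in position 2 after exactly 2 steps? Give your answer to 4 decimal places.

Sum over the intermediate state after 1 step:
P = P(position 2→position 2)·P(position 2→position 2) + P(position 2→position 3)·P(position 3→position 2) + P(position 2→position 4)·P(position 4→position 2)
  = 0.3×0.3 + 0.34×0.36 + 0.36×0.44
  = 0.0900 + 0.1224 + 0.1584 = 0.3708

0.3708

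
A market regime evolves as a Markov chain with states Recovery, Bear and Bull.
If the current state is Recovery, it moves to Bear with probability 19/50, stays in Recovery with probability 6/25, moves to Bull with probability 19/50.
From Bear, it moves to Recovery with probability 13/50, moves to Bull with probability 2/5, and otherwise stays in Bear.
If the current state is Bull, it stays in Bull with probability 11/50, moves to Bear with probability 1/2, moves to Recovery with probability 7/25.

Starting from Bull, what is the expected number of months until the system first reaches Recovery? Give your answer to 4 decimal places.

3.6849

Let t(s) be the expected number of months to first reach Recovery from state s, with t(Recovery) = 0. Conditioning on the first month:
t(Bear) = 1 + 0.34·t(Bear) + 0.4·t(Bull)
t(Bull) = 1 + 0.5·t(Bear) + 0.22·t(Bull)
Solving: t(Bear) = 3.7484, t(Bull) = 3.6849.
Expected months from Bull to Recovery: 3.6849.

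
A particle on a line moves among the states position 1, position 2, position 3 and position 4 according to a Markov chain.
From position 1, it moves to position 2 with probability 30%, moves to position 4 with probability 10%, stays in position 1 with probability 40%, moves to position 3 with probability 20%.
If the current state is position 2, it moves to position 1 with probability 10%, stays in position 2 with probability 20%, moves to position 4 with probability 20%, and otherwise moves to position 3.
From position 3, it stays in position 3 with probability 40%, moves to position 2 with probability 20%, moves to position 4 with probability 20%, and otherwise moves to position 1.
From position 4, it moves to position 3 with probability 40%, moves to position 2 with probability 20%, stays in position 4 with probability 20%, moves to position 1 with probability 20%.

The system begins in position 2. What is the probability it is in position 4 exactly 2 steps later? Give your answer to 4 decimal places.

0.1900

Propagate the distribution vector 2 steps from position 2.
After 0 steps: (0.0000, 1.0000, 0.0000, 0.0000)
After 1 step: (0.1000, 0.2000, 0.5000, 0.2000)
After 2 steps: (0.2000, 0.2100, 0.4000, 0.1900)
P(in position 4 after 2 steps) = 0.1900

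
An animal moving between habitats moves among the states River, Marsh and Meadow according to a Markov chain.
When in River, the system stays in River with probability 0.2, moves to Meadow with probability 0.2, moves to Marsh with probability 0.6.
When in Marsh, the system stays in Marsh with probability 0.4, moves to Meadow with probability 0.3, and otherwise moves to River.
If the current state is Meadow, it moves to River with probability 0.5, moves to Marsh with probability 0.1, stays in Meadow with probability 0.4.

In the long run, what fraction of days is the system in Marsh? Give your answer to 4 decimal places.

Let the stationary distribution be π with π = πP and π_1 + π_2 + π_3 = 1.
π_1 = 0.2·π_1 + 0.3·π_2 + 0.5·π_3
π_2 = 0.6·π_1 + 0.4·π_2 + 0.1·π_3
Solving with the normalization constraint gives π = (0.3267, 0.3762, 0.2970).
So the stationary probability of Marsh is 0.3762.

0.3762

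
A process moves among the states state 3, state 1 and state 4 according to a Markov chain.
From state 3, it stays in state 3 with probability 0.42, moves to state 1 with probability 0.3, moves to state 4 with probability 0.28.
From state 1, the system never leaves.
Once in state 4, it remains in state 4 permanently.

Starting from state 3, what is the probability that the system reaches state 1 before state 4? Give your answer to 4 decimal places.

Let h(s) be the probability of absorption at state 1 starting from transient state s. Then h(state 1) = 1 and h(state 4) = 0. By first-step analysis:
h(state 3) = 0.42·h(state 3) + 0.3·1 + 0.28·0
Solving: h(state 3) = 0.5172.
Starting from state 3, the probability is 0.5172.

0.5172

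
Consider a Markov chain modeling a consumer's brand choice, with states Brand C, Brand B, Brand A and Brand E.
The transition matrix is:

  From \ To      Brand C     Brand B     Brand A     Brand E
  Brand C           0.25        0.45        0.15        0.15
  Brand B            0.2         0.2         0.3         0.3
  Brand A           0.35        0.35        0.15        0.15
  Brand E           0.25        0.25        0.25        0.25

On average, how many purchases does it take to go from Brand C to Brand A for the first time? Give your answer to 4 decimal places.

4.5294

Let t(s) be the expected number of purchases to first reach Brand A from state s, with t(Brand A) = 0. Conditioning on the first purchase:
t(Brand C) = 1 + 0.25·t(Brand C) + 0.45·t(Brand B) + 0.15·t(Brand E)
t(Brand B) = 1 + 0.2·t(Brand C) + 0.2·t(Brand B) + 0.3·t(Brand E)
t(Brand E) = 1 + 0.25·t(Brand C) + 0.25·t(Brand B) + 0.25·t(Brand E)
Solving: t(Brand C) = 4.5294, t(Brand B) = 3.9412, t(Brand E) = 4.1569.
Expected purchases from Brand C to Brand A: 4.5294.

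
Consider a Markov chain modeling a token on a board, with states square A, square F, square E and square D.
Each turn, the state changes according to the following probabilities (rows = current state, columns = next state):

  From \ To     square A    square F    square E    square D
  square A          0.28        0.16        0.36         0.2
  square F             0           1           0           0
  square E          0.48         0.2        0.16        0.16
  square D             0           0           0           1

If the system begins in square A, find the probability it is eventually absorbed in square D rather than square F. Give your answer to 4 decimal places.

0.5222

Let h(s) be the probability of absorption at square D starting from transient state s. Then h(square D) = 1 and h(square F) = 0. By first-step analysis:
h(square A) = 0.28·h(square A) + 0.16·0 + 0.36·h(square E) + 0.2·1
h(square E) = 0.48·h(square A) + 0.2·0 + 0.16·h(square E) + 0.16·1
Solving: h(square A) = 0.5222, h(square E) = 0.4889.
Starting from square A, the probability is 0.5222.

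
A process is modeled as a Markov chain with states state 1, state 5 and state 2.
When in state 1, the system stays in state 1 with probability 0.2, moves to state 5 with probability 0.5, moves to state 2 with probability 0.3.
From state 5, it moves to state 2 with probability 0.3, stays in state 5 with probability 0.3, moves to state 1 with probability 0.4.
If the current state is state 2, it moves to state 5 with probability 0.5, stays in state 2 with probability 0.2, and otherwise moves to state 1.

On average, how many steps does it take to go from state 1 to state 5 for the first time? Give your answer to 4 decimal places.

Let t(s) be the expected number of steps to first reach state 5 from state s, with t(state 5) = 0. Conditioning on the first step:
t(state 1) = 1 + 0.2·t(state 1) + 0.3·t(state 2)
t(state 2) = 1 + 0.3·t(state 1) + 0.2·t(state 2)
Solving: t(state 1) = 2.0000, t(state 2) = 2.0000.
Expected steps from state 1 to state 5: 2.0000.

2.0000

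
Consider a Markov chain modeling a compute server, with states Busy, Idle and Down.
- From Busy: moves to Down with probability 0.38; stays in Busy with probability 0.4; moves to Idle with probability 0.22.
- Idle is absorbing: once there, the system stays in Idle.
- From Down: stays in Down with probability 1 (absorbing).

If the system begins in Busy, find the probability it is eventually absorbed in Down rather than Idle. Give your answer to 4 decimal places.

0.6333

Let h(s) be the probability of absorption at Down starting from transient state s. Then h(Down) = 1 and h(Idle) = 0. By first-step analysis:
h(Busy) = 0.4·h(Busy) + 0.22·0 + 0.38·1
Solving: h(Busy) = 0.6333.
Starting from Busy, the probability is 0.6333.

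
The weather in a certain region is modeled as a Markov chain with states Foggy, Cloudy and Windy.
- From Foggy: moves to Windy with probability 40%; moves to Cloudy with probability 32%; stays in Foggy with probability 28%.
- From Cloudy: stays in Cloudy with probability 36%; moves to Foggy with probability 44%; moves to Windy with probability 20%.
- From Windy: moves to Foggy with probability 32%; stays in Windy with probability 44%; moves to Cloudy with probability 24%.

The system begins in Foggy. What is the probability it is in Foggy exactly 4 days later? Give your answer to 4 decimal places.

Propagate the distribution vector 4 days from Foggy.
After 0 days: (1.0000, 0.0000, 0.0000)
After 1 day: (0.2800, 0.3200, 0.4000)
After 2 days: (0.3472, 0.3008, 0.3520)
After 3 days: (0.3422, 0.3039, 0.3539)
After 4 days: (0.3428, 0.3038, 0.3534)
P(in Foggy after 4 days) = 0.3428

0.3428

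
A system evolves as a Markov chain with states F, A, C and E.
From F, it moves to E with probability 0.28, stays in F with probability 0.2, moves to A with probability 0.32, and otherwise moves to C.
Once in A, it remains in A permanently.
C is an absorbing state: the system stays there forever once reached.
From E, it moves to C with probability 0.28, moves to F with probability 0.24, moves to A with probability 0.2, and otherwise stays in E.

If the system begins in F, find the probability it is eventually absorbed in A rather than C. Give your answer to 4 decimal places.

0.5629

Let h(s) be the probability of absorption at A starting from transient state s. Then h(A) = 1 and h(C) = 0. By first-step analysis:
h(F) = 0.2·h(F) + 0.32·1 + 0.2·0 + 0.28·h(E)
h(E) = 0.24·h(F) + 0.2·1 + 0.28·0 + 0.28·h(E)
Solving: h(F) = 0.5629, h(E) = 0.4654.
Starting from F, the probability is 0.5629.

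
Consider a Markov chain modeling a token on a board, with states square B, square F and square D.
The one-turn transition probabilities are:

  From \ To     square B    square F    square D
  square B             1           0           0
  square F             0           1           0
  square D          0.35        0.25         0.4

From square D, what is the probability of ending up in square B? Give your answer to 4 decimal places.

Let h(s) be the probability of absorption at square B starting from transient state s. Then h(square B) = 1 and h(square F) = 0. By first-step analysis:
h(square D) = 0.35·1 + 0.25·0 + 0.4·h(square D)
Solving: h(square D) = 0.5833.
Starting from square D, the probability is 0.5833.

0.5833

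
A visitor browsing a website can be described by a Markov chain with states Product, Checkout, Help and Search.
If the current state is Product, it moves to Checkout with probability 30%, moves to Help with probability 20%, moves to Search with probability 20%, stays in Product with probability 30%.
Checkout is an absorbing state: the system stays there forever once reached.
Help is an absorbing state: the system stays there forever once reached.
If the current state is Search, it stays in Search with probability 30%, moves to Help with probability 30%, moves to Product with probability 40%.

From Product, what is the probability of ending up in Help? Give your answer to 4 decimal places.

Let h(s) be the probability of absorption at Help starting from transient state s. Then h(Help) = 1 and h(Checkout) = 0. By first-step analysis:
h(Product) = 0.3·h(Product) + 0.3·0 + 0.2·1 + 0.2·h(Search)
h(Search) = 0.4·h(Product) + 0.3·1 + 0.3·h(Search)
Solving: h(Product) = 0.4878, h(Search) = 0.7073.
Starting from Product, the probability is 0.4878.

0.4878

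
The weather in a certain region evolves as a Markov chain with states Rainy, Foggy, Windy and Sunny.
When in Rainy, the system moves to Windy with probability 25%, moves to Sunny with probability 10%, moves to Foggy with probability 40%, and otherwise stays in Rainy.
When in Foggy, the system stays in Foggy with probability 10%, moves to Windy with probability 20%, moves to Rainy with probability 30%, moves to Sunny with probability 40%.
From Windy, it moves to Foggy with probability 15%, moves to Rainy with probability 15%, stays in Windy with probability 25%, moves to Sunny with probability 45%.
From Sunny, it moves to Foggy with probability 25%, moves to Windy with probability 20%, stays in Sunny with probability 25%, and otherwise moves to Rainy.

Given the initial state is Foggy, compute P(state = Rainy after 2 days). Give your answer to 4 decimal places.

Propagate the distribution vector 2 days from Foggy.
After 0 days: (0.0000, 1.0000, 0.0000, 0.0000)
After 1 day: (0.3000, 0.1000, 0.2000, 0.4000)
After 2 days: (0.2550, 0.2600, 0.2250, 0.2600)
P(in Rainy after 2 days) = 0.2550

0.2550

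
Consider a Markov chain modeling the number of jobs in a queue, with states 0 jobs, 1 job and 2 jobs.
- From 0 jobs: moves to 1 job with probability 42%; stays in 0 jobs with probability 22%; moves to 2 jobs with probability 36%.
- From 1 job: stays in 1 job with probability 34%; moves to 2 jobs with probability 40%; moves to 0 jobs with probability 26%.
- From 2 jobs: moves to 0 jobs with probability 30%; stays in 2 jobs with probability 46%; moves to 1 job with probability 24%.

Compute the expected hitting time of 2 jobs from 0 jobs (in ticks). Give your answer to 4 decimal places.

2.6627

Let t(s) be the expected number of ticks to first reach 2 jobs from state s, with t(2 jobs) = 0. Conditioning on the first tick:
t(0 jobs) = 1 + 0.22·t(0 jobs) + 0.42·t(1 job)
t(1 job) = 1 + 0.26·t(0 jobs) + 0.34·t(1 job)
Solving: t(0 jobs) = 2.6627, t(1 job) = 2.5641.
Expected ticks from 0 jobs to 2 jobs: 2.6627.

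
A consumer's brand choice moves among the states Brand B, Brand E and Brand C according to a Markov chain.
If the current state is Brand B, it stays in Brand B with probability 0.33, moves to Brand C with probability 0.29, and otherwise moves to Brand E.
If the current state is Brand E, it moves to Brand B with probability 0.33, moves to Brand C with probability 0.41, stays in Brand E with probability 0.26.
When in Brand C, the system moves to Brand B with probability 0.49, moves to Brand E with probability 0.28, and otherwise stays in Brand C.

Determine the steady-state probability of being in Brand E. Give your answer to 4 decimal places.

0.3117

Let the stationary distribution be π with π = πP and π_1 + π_2 + π_3 = 1.
π_1 = 0.33·π_1 + 0.33·π_2 + 0.49·π_3
π_2 = 0.38·π_1 + 0.26·π_2 + 0.28·π_3
Solving with the normalization constraint gives π = (0.3794, 0.3117, 0.3089).
So the stationary probability of Brand E is 0.3117.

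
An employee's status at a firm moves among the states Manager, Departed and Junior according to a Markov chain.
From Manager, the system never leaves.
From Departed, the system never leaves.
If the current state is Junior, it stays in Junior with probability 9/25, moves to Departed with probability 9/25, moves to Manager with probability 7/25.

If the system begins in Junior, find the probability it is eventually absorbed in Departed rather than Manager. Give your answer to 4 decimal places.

Let h(s) be the probability of absorption at Departed starting from transient state s. Then h(Departed) = 1 and h(Manager) = 0. By first-step analysis:
h(Junior) = 0.28·0 + 0.36·1 + 0.36·h(Junior)
Solving: h(Junior) = 0.5625.
Starting from Junior, the probability is 0.5625.

0.5625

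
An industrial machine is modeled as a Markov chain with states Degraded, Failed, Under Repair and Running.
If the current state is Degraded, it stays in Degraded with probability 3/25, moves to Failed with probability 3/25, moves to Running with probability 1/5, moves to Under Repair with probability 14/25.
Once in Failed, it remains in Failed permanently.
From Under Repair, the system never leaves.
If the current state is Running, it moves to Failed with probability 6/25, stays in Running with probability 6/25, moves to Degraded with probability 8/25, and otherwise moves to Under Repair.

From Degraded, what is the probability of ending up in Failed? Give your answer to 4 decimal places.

Let h(s) be the probability of absorption at Failed starting from transient state s. Then h(Failed) = 1 and h(Under Repair) = 0. By first-step analysis:
h(Degraded) = 0.12·h(Degraded) + 0.12·1 + 0.56·0 + 0.2·h(Running)
h(Running) = 0.32·h(Degraded) + 0.24·1 + 0.2·0 + 0.24·h(Running)
Solving: h(Degraded) = 0.2302, h(Running) = 0.4127.
Starting from Degraded, the probability is 0.2302.

0.2302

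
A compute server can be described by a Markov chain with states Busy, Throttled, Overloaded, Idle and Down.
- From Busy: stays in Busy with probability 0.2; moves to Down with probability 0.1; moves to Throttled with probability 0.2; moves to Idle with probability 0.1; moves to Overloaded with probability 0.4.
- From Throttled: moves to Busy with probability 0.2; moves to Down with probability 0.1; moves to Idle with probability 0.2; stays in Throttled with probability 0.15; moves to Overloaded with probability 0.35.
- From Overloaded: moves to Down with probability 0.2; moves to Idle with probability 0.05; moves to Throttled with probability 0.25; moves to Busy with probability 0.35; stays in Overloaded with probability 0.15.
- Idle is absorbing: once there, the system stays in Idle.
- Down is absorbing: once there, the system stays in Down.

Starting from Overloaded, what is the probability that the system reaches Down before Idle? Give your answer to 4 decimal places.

Let h(s) be the probability of absorption at Down starting from transient state s. Then h(Down) = 1 and h(Idle) = 0. By first-step analysis:
h(Busy) = 0.2·h(Busy) + 0.2·h(Throttled) + 0.4·h(Overloaded) + 0.1·0 + 0.1·1
h(Throttled) = 0.2·h(Busy) + 0.15·h(Throttled) + 0.35·h(Overloaded) + 0.2·0 + 0.1·1
h(Overloaded) = 0.35·h(Busy) + 0.25·h(Throttled) + 0.15·h(Overloaded) + 0.05·0 + 0.2·1
Solving: h(Busy) = 0.5556, h(Throttled) = 0.5000, h(Overloaded) = 0.6111.
Starting from Overloaded, the probability is 0.6111.

0.6111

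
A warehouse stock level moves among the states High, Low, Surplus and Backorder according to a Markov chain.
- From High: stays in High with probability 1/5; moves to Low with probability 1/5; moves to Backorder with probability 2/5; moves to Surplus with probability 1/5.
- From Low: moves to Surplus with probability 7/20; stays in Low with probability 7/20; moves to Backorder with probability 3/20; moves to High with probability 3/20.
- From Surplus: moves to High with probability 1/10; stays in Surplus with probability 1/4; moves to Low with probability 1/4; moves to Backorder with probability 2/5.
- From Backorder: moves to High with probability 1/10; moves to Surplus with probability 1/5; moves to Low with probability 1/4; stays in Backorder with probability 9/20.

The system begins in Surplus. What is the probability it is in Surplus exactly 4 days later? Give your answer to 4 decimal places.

Propagate the distribution vector 4 days from Surplus.
After 0 days: (0.0000, 0.0000, 1.0000, 0.0000)
After 1 day: (0.1000, 0.2500, 0.2500, 0.4000)
After 2 days: (0.1225, 0.2700, 0.2500, 0.3575)
After 3 days: (0.1258, 0.2709, 0.2530, 0.3504)
After 4 days: (0.1261, 0.2708, 0.2533, 0.3498)
P(in Surplus after 4 days) = 0.2533

0.2533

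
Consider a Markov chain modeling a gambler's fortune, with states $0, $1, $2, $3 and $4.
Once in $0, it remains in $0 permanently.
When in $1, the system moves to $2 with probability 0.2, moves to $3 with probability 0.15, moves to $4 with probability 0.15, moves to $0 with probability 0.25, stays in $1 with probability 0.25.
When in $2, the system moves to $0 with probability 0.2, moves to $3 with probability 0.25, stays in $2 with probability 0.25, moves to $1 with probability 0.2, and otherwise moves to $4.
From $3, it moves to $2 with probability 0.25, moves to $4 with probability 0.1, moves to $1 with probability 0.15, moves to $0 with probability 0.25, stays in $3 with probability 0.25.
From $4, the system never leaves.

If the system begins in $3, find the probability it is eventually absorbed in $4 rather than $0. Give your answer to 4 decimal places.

0.3142

Let h(s) be the probability of absorption at $4 starting from transient state s. Then h($4) = 1 and h($0) = 0. By first-step analysis:
h($1) = 0.25·0 + 0.25·h($1) + 0.2·h($2) + 0.15·h($3) + 0.15·1
h($2) = 0.2·0 + 0.2·h($1) + 0.25·h($2) + 0.25·h($3) + 0.1·1
h($3) = 0.25·0 + 0.15·h($1) + 0.25·h($2) + 0.25·h($3) + 0.1·1
Solving: h($1) = 0.3513, h($2) = 0.3317, h($3) = 0.3142.
Starting from $3, the probability is 0.3142.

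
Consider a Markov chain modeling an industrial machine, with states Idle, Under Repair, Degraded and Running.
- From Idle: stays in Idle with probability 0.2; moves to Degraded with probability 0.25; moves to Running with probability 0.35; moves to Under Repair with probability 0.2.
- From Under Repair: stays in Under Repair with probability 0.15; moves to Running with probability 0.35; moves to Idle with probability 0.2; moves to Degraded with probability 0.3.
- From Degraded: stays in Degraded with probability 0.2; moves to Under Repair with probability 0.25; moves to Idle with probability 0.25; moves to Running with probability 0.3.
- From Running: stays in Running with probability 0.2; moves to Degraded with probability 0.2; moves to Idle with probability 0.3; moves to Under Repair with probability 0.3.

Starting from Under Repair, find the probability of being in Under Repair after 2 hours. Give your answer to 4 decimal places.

0.2425

Propagate the distribution vector 2 hours from Under Repair.
After 0 hours: (0.0000, 1.0000, 0.0000, 0.0000)
After 1 hour: (0.2000, 0.1500, 0.3000, 0.3500)
After 2 hours: (0.2500, 0.2425, 0.2250, 0.2825)
P(in Under Repair after 2 hours) = 0.2425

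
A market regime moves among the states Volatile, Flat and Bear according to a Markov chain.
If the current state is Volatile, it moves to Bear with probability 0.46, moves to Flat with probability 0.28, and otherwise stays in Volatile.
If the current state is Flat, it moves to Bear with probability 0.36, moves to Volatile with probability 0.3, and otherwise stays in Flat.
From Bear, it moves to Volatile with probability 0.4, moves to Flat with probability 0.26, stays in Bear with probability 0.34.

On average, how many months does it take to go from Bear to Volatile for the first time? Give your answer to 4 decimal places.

2.6901

Let t(s) be the expected number of months to first reach Volatile from state s, with t(Volatile) = 0. Conditioning on the first month:
t(Flat) = 1 + 0.34·t(Flat) + 0.36·t(Bear)
t(Bear) = 1 + 0.26·t(Flat) + 0.34·t(Bear)
Solving: t(Flat) = 2.9825, t(Bear) = 2.6901.
Expected months from Bear to Volatile: 2.6901.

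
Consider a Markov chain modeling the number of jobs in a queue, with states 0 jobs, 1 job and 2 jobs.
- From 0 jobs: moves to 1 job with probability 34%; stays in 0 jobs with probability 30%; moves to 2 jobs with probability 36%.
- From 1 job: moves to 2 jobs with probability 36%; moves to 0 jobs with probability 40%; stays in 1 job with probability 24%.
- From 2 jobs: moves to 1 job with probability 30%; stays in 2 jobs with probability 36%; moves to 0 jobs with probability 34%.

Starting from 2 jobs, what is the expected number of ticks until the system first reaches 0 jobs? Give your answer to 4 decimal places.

Let t(s) be the expected number of ticks to first reach 0 jobs from state s, with t(0 jobs) = 0. Conditioning on the first tick:
t(1 job) = 1 + 0.24·t(1 job) + 0.36·t(2 jobs)
t(2 jobs) = 1 + 0.3·t(1 job) + 0.36·t(2 jobs)
Solving: t(1 job) = 2.6427, t(2 jobs) = 2.8013.
Expected ticks from 2 jobs to 0 jobs: 2.8013.

2.8013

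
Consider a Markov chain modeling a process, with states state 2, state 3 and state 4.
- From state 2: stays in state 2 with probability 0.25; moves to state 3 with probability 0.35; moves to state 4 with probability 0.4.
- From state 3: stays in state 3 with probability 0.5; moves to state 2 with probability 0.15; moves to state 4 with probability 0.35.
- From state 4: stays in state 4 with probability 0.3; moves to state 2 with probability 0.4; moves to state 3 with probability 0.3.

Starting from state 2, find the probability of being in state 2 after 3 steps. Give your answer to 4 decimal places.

Propagate the distribution vector 3 steps from state 2.
After 0 steps: (1.0000, 0.0000, 0.0000)
After 1 step: (0.2500, 0.3500, 0.4000)
After 2 steps: (0.2750, 0.3825, 0.3425)
After 3 steps: (0.2631, 0.3903, 0.3466)
P(in state 2 after 3 steps) = 0.2631

0.2631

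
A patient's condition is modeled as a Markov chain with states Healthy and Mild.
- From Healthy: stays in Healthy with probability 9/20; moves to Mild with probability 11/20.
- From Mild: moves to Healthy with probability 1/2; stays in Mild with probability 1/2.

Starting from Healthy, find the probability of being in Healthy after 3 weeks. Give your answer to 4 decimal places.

Propagate the distribution vector 3 weeks from Healthy.
After 0 weeks: (1.0000, 0.0000)
After 1 week: (0.4500, 0.5500)
After 2 weeks: (0.4775, 0.5225)
After 3 weeks: (0.4761, 0.5239)
P(in Healthy after 3 weeks) = 0.4761

0.4761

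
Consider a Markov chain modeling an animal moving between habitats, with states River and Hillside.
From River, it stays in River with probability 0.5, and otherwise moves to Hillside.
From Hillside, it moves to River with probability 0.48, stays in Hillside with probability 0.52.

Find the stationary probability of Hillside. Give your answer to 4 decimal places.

0.5102

Let the stationary distribution be π with π = πP and π_1 + π_2 = 1.
π_1 = 0.5·π_1 + 0.48·π_2
Solving with the normalization constraint gives π = (0.4898, 0.5102).
So the stationary probability of Hillside is 0.5102.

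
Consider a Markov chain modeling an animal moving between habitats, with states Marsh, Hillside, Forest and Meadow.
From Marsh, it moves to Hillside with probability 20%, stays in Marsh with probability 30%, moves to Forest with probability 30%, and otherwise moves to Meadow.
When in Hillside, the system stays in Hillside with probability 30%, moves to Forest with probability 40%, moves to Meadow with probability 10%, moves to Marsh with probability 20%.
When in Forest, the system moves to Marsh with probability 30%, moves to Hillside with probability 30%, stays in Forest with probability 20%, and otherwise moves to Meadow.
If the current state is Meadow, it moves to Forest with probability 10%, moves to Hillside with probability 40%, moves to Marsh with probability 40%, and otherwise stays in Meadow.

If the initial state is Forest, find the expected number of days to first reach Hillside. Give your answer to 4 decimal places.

Let t(s) be the expected number of days to first reach Hillside from state s, with t(Hillside) = 0. Conditioning on the first day:
t(Marsh) = 1 + 0.3·t(Marsh) + 0.3·t(Forest) + 0.2·t(Meadow)
t(Forest) = 1 + 0.3·t(Marsh) + 0.2·t(Forest) + 0.2·t(Meadow)
t(Meadow) = 1 + 0.4·t(Marsh) + 0.1·t(Forest) + 0.1·t(Meadow)
Solving: t(Marsh) = 3.8413, t(Forest) = 3.4921, t(Meadow) = 3.2063.
Expected days from Forest to Hillside: 3.4921.

3.4921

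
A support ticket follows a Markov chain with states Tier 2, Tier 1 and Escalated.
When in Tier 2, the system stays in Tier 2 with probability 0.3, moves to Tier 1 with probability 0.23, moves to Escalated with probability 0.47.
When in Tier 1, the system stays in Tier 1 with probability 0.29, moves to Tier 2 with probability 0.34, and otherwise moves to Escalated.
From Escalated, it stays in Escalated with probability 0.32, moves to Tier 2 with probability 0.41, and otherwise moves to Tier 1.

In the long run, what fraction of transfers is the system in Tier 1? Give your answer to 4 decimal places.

0.2611

Let the stationary distribution be π with π = πP and π_1 + π_2 + π_3 = 1.
π_1 = 0.3·π_1 + 0.34·π_2 + 0.41·π_3
π_2 = 0.23·π_1 + 0.29·π_2 + 0.27·π_3
Solving with the normalization constraint gives π = (0.3529, 0.2611, 0.3860).
So the stationary probability of Tier 1 is 0.2611.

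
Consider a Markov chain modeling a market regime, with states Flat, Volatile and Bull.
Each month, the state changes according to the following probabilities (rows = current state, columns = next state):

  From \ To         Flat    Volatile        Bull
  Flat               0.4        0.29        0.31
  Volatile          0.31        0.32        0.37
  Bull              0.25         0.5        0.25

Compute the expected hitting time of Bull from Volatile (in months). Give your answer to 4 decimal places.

Let t(s) be the expected number of months to first reach Bull from state s, with t(Bull) = 0. Conditioning on the first month:
t(Flat) = 1 + 0.4·t(Flat) + 0.29·t(Volatile)
t(Volatile) = 1 + 0.31·t(Flat) + 0.32·t(Volatile)
Solving: t(Flat) = 3.0494, t(Volatile) = 2.8607.
Expected months from Volatile to Bull: 2.8607.

2.8607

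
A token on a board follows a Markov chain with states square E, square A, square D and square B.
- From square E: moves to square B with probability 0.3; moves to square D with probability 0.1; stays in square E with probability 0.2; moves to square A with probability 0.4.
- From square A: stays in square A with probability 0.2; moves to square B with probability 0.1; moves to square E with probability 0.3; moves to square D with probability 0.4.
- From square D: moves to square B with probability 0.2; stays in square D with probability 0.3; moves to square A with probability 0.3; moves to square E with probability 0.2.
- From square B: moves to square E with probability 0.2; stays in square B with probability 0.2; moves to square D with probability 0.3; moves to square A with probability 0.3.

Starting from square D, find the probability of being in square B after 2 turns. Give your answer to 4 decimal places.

Propagate the distribution vector 2 turns from square D.
After 0 turns: (0.0000, 0.0000, 1.0000, 0.0000)
After 1 turn: (0.2000, 0.3000, 0.3000, 0.2000)
After 2 turns: (0.2300, 0.2900, 0.2900, 0.1900)
P(in square B after 2 turns) = 0.1900

0.1900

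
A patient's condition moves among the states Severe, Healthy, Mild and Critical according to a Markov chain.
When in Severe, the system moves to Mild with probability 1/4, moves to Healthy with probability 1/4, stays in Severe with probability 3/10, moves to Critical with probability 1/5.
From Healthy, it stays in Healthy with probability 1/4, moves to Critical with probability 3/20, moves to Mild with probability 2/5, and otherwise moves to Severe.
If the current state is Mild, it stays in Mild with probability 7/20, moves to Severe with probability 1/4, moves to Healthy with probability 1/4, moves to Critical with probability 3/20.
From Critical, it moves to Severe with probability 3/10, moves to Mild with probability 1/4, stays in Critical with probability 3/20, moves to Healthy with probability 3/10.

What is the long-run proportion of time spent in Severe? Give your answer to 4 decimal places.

0.2581

Let the stationary distribution be π with π = πP and π_1 + π_2 + π_3 + π_4 = 1.
π_1 = 0.3·π_1 + 0.2·π_2 + 0.25·π_3 + 0.3·π_4
π_2 = 0.25·π_1 + 0.25·π_2 + 0.25·π_3 + 0.3·π_4
π_3 = 0.25·π_1 + 0.4·π_2 + 0.35·π_3 + 0.25·π_4
Solving with the normalization constraint gives π = (0.2581, 0.2581, 0.3208, 0.1629).
So the stationary probability of Severe is 0.2581.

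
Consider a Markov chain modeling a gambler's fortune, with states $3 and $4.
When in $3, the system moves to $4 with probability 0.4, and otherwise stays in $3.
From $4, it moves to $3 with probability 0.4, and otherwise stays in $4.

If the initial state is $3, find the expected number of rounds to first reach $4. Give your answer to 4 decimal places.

Let t(s) be the expected number of rounds to first reach $4 from state s, with t($4) = 0. Conditioning on the first round:
t($3) = 1 + 0.6·t($3)
Solving: t($3) = 2.5000.
Expected rounds from $3 to $4: 2.5000.

2.5000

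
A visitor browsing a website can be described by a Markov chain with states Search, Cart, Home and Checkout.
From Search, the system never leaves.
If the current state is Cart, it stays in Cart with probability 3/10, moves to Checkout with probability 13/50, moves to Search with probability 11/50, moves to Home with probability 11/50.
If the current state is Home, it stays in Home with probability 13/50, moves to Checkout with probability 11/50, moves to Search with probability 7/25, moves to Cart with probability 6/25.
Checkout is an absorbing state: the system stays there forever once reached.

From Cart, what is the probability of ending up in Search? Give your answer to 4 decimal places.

Let h(s) be the probability of absorption at Search starting from transient state s. Then h(Search) = 1 and h(Checkout) = 0. By first-step analysis:
h(Cart) = 0.22·1 + 0.3·h(Cart) + 0.22·h(Home) + 0.26·0
h(Home) = 0.28·1 + 0.24·h(Cart) + 0.26·h(Home) + 0.22·0
Solving: h(Cart) = 0.4824, h(Home) = 0.5348.
Starting from Cart, the probability is 0.4824.

0.4824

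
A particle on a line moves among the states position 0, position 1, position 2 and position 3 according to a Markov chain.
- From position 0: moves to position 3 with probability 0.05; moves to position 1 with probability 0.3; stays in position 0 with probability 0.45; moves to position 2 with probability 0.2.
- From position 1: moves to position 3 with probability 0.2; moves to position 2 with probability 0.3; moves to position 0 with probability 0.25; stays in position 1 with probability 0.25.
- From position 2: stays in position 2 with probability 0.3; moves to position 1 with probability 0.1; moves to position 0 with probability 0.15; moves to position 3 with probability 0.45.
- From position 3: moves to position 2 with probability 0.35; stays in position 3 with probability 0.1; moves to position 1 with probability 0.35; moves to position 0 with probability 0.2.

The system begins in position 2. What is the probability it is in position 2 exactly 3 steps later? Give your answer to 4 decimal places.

Propagate the distribution vector 3 steps from position 2.
After 0 steps: (0.0000, 0.0000, 1.0000, 0.0000)
After 1 step: (0.1500, 0.1000, 0.3000, 0.4500)
After 2 steps: (0.2275, 0.2575, 0.3075, 0.2075)
After 3 steps: (0.2544, 0.2360, 0.2876, 0.2220)
P(in position 2 after 3 steps) = 0.2876

0.2876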